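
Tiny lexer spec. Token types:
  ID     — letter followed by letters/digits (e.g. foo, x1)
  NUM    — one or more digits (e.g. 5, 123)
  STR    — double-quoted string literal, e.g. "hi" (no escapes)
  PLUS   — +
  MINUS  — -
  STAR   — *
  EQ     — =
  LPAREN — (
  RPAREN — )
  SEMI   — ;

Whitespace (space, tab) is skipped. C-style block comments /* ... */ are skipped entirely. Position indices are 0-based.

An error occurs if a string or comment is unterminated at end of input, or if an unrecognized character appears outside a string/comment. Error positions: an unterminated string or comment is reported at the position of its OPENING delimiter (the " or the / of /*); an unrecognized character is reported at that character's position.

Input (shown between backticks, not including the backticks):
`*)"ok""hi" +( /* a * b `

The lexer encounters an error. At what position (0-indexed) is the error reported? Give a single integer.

pos=0: emit STAR '*'
pos=1: emit RPAREN ')'
pos=2: enter STRING mode
pos=2: emit STR "ok" (now at pos=6)
pos=6: enter STRING mode
pos=6: emit STR "hi" (now at pos=10)
pos=11: emit PLUS '+'
pos=12: emit LPAREN '('
pos=14: enter COMMENT mode (saw '/*')
pos=14: ERROR — unterminated comment (reached EOF)

Answer: 14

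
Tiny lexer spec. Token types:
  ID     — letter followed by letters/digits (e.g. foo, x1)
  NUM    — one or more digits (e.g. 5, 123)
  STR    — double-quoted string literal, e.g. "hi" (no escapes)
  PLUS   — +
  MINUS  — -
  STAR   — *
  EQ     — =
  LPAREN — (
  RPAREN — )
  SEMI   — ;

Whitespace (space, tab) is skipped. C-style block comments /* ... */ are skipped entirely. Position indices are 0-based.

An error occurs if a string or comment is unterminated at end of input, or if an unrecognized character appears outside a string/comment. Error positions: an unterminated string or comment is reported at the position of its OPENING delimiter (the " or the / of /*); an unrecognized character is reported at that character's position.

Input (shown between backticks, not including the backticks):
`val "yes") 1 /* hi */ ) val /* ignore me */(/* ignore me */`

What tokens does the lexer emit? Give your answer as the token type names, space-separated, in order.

Answer: ID STR RPAREN NUM RPAREN ID LPAREN

Derivation:
pos=0: emit ID 'val' (now at pos=3)
pos=4: enter STRING mode
pos=4: emit STR "yes" (now at pos=9)
pos=9: emit RPAREN ')'
pos=11: emit NUM '1' (now at pos=12)
pos=13: enter COMMENT mode (saw '/*')
exit COMMENT mode (now at pos=21)
pos=22: emit RPAREN ')'
pos=24: emit ID 'val' (now at pos=27)
pos=28: enter COMMENT mode (saw '/*')
exit COMMENT mode (now at pos=43)
pos=43: emit LPAREN '('
pos=44: enter COMMENT mode (saw '/*')
exit COMMENT mode (now at pos=59)
DONE. 7 tokens: [ID, STR, RPAREN, NUM, RPAREN, ID, LPAREN]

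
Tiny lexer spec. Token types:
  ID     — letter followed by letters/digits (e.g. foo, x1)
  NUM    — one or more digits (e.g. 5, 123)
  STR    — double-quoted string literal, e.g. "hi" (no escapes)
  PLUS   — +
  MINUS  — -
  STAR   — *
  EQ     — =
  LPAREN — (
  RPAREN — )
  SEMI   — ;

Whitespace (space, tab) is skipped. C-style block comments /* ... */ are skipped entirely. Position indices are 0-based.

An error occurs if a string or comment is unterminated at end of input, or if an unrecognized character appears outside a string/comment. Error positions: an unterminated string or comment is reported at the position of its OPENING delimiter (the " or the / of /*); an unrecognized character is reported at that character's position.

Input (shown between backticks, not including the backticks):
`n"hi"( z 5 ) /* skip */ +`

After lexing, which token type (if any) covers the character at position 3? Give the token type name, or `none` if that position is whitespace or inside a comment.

Answer: STR

Derivation:
pos=0: emit ID 'n' (now at pos=1)
pos=1: enter STRING mode
pos=1: emit STR "hi" (now at pos=5)
pos=5: emit LPAREN '('
pos=7: emit ID 'z' (now at pos=8)
pos=9: emit NUM '5' (now at pos=10)
pos=11: emit RPAREN ')'
pos=13: enter COMMENT mode (saw '/*')
exit COMMENT mode (now at pos=23)
pos=24: emit PLUS '+'
DONE. 7 tokens: [ID, STR, LPAREN, ID, NUM, RPAREN, PLUS]
Position 3: char is 'i' -> STR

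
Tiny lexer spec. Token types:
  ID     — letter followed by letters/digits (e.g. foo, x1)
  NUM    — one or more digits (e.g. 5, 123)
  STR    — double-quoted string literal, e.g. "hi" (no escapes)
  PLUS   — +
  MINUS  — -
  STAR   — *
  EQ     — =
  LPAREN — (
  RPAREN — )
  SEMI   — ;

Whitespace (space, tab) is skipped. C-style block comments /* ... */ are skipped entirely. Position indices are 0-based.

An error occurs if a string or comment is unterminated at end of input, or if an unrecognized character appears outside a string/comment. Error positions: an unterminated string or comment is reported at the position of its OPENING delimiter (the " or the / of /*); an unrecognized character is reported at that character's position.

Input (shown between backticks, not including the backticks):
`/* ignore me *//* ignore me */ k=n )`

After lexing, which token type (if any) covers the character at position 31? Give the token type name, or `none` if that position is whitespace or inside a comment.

Answer: ID

Derivation:
pos=0: enter COMMENT mode (saw '/*')
exit COMMENT mode (now at pos=15)
pos=15: enter COMMENT mode (saw '/*')
exit COMMENT mode (now at pos=30)
pos=31: emit ID 'k' (now at pos=32)
pos=32: emit EQ '='
pos=33: emit ID 'n' (now at pos=34)
pos=35: emit RPAREN ')'
DONE. 4 tokens: [ID, EQ, ID, RPAREN]
Position 31: char is 'k' -> ID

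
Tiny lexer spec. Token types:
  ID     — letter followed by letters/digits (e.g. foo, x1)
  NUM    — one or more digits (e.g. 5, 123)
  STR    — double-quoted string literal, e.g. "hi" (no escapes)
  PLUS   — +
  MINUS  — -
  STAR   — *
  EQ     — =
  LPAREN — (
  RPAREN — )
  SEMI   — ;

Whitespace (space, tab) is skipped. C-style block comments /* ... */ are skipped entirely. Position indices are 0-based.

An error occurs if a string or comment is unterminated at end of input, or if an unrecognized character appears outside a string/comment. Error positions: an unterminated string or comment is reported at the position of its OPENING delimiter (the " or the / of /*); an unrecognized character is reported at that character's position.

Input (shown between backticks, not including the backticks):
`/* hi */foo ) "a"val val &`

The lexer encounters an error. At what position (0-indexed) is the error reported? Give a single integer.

pos=0: enter COMMENT mode (saw '/*')
exit COMMENT mode (now at pos=8)
pos=8: emit ID 'foo' (now at pos=11)
pos=12: emit RPAREN ')'
pos=14: enter STRING mode
pos=14: emit STR "a" (now at pos=17)
pos=17: emit ID 'val' (now at pos=20)
pos=21: emit ID 'val' (now at pos=24)
pos=25: ERROR — unrecognized char '&'

Answer: 25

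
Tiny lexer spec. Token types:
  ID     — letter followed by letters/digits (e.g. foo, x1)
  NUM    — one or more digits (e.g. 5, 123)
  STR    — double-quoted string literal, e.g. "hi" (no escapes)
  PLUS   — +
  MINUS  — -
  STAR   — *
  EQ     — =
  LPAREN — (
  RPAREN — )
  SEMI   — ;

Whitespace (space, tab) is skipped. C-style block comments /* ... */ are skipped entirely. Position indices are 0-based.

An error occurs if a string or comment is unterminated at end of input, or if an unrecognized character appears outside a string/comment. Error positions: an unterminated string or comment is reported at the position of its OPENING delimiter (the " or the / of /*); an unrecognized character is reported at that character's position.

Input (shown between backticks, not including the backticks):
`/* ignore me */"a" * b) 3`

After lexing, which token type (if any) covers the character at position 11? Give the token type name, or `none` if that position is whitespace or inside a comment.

pos=0: enter COMMENT mode (saw '/*')
exit COMMENT mode (now at pos=15)
pos=15: enter STRING mode
pos=15: emit STR "a" (now at pos=18)
pos=19: emit STAR '*'
pos=21: emit ID 'b' (now at pos=22)
pos=22: emit RPAREN ')'
pos=24: emit NUM '3' (now at pos=25)
DONE. 5 tokens: [STR, STAR, ID, RPAREN, NUM]
Position 11: char is 'e' -> none

Answer: none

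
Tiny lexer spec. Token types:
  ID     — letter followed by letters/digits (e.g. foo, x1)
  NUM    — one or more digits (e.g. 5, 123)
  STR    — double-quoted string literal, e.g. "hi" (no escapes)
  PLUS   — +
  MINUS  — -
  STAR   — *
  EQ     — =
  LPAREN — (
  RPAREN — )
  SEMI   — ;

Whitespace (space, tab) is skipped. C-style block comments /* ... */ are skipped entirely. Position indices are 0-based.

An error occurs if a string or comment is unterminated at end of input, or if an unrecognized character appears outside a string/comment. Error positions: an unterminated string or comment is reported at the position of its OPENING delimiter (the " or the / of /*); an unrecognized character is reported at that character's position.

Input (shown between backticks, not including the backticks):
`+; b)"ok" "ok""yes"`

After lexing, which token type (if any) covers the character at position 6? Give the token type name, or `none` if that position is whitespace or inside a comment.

Answer: STR

Derivation:
pos=0: emit PLUS '+'
pos=1: emit SEMI ';'
pos=3: emit ID 'b' (now at pos=4)
pos=4: emit RPAREN ')'
pos=5: enter STRING mode
pos=5: emit STR "ok" (now at pos=9)
pos=10: enter STRING mode
pos=10: emit STR "ok" (now at pos=14)
pos=14: enter STRING mode
pos=14: emit STR "yes" (now at pos=19)
DONE. 7 tokens: [PLUS, SEMI, ID, RPAREN, STR, STR, STR]
Position 6: char is 'o' -> STR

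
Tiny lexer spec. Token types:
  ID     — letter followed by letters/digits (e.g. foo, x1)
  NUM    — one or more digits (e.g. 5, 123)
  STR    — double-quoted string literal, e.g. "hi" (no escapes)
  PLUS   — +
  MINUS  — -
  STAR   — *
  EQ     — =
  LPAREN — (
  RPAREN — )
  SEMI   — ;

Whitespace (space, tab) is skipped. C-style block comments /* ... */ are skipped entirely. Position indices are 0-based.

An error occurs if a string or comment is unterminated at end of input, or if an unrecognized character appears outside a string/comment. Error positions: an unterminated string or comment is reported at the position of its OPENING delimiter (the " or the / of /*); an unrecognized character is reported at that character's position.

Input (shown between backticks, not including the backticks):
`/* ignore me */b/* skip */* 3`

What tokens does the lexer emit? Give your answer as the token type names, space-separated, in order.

Answer: ID STAR NUM

Derivation:
pos=0: enter COMMENT mode (saw '/*')
exit COMMENT mode (now at pos=15)
pos=15: emit ID 'b' (now at pos=16)
pos=16: enter COMMENT mode (saw '/*')
exit COMMENT mode (now at pos=26)
pos=26: emit STAR '*'
pos=28: emit NUM '3' (now at pos=29)
DONE. 3 tokens: [ID, STAR, NUM]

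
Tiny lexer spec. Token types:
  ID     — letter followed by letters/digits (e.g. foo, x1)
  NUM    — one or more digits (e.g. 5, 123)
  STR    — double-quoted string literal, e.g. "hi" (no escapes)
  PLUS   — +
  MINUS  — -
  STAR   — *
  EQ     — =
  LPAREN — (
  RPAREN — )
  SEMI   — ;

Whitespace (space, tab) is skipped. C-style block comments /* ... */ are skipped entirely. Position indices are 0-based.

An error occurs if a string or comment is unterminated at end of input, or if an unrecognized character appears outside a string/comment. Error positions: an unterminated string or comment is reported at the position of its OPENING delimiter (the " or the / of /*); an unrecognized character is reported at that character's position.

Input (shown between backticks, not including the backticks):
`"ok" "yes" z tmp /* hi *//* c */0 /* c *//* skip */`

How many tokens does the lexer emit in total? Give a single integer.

Answer: 5

Derivation:
pos=0: enter STRING mode
pos=0: emit STR "ok" (now at pos=4)
pos=5: enter STRING mode
pos=5: emit STR "yes" (now at pos=10)
pos=11: emit ID 'z' (now at pos=12)
pos=13: emit ID 'tmp' (now at pos=16)
pos=17: enter COMMENT mode (saw '/*')
exit COMMENT mode (now at pos=25)
pos=25: enter COMMENT mode (saw '/*')
exit COMMENT mode (now at pos=32)
pos=32: emit NUM '0' (now at pos=33)
pos=34: enter COMMENT mode (saw '/*')
exit COMMENT mode (now at pos=41)
pos=41: enter COMMENT mode (saw '/*')
exit COMMENT mode (now at pos=51)
DONE. 5 tokens: [STR, STR, ID, ID, NUM]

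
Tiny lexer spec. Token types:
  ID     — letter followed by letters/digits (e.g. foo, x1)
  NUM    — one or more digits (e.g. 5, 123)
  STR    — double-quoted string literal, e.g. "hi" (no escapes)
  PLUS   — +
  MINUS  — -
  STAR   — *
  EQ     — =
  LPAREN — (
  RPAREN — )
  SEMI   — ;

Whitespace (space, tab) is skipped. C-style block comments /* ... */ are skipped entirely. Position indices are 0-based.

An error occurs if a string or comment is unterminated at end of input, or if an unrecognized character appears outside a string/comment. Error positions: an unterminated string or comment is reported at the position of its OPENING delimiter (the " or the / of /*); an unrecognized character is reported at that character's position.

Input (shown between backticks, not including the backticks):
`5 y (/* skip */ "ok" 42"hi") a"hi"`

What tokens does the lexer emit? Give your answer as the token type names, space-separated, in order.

pos=0: emit NUM '5' (now at pos=1)
pos=2: emit ID 'y' (now at pos=3)
pos=4: emit LPAREN '('
pos=5: enter COMMENT mode (saw '/*')
exit COMMENT mode (now at pos=15)
pos=16: enter STRING mode
pos=16: emit STR "ok" (now at pos=20)
pos=21: emit NUM '42' (now at pos=23)
pos=23: enter STRING mode
pos=23: emit STR "hi" (now at pos=27)
pos=27: emit RPAREN ')'
pos=29: emit ID 'a' (now at pos=30)
pos=30: enter STRING mode
pos=30: emit STR "hi" (now at pos=34)
DONE. 9 tokens: [NUM, ID, LPAREN, STR, NUM, STR, RPAREN, ID, STR]

Answer: NUM ID LPAREN STR NUM STR RPAREN ID STR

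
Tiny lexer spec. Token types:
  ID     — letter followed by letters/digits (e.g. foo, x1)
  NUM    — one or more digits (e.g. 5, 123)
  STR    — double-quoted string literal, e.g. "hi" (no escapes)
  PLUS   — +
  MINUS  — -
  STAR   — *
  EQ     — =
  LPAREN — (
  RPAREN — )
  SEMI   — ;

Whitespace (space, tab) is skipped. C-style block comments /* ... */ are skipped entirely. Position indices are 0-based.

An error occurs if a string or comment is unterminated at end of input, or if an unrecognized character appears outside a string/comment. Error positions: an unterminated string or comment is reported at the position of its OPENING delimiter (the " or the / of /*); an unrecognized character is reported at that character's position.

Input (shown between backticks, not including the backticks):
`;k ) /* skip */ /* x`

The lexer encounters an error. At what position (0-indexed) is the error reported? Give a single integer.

Answer: 16

Derivation:
pos=0: emit SEMI ';'
pos=1: emit ID 'k' (now at pos=2)
pos=3: emit RPAREN ')'
pos=5: enter COMMENT mode (saw '/*')
exit COMMENT mode (now at pos=15)
pos=16: enter COMMENT mode (saw '/*')
pos=16: ERROR — unterminated comment (reached EOF)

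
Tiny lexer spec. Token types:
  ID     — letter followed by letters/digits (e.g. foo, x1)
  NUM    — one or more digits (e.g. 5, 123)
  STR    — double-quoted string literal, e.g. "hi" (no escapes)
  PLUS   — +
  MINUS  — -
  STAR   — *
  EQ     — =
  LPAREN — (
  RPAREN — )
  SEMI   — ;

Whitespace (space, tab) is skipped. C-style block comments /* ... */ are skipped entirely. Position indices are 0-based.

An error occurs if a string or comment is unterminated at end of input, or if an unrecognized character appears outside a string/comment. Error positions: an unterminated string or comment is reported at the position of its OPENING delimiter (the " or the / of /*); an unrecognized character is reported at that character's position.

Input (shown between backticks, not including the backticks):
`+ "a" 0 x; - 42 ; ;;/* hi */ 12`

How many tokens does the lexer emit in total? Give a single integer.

Answer: 11

Derivation:
pos=0: emit PLUS '+'
pos=2: enter STRING mode
pos=2: emit STR "a" (now at pos=5)
pos=6: emit NUM '0' (now at pos=7)
pos=8: emit ID 'x' (now at pos=9)
pos=9: emit SEMI ';'
pos=11: emit MINUS '-'
pos=13: emit NUM '42' (now at pos=15)
pos=16: emit SEMI ';'
pos=18: emit SEMI ';'
pos=19: emit SEMI ';'
pos=20: enter COMMENT mode (saw '/*')
exit COMMENT mode (now at pos=28)
pos=29: emit NUM '12' (now at pos=31)
DONE. 11 tokens: [PLUS, STR, NUM, ID, SEMI, MINUS, NUM, SEMI, SEMI, SEMI, NUM]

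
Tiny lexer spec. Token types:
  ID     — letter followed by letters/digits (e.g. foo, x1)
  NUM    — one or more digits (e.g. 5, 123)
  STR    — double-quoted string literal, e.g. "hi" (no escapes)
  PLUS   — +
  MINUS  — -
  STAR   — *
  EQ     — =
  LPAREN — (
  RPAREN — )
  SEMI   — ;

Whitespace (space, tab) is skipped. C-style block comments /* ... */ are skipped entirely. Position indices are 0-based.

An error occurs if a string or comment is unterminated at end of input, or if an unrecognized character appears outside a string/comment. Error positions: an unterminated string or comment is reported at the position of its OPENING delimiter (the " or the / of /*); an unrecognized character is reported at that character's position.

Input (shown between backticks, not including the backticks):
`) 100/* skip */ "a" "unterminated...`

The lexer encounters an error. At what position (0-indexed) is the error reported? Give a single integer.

Answer: 20

Derivation:
pos=0: emit RPAREN ')'
pos=2: emit NUM '100' (now at pos=5)
pos=5: enter COMMENT mode (saw '/*')
exit COMMENT mode (now at pos=15)
pos=16: enter STRING mode
pos=16: emit STR "a" (now at pos=19)
pos=20: enter STRING mode
pos=20: ERROR — unterminated string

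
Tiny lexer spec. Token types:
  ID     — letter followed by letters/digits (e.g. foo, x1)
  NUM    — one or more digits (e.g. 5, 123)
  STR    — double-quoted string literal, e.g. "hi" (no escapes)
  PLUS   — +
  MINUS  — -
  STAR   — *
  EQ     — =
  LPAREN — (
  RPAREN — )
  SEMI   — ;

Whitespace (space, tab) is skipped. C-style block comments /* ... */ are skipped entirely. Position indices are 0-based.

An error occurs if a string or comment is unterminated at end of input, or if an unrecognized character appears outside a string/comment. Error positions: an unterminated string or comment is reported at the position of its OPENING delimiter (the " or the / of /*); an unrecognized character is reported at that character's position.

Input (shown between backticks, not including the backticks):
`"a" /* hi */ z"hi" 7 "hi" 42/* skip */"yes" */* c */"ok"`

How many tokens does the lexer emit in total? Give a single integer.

pos=0: enter STRING mode
pos=0: emit STR "a" (now at pos=3)
pos=4: enter COMMENT mode (saw '/*')
exit COMMENT mode (now at pos=12)
pos=13: emit ID 'z' (now at pos=14)
pos=14: enter STRING mode
pos=14: emit STR "hi" (now at pos=18)
pos=19: emit NUM '7' (now at pos=20)
pos=21: enter STRING mode
pos=21: emit STR "hi" (now at pos=25)
pos=26: emit NUM '42' (now at pos=28)
pos=28: enter COMMENT mode (saw '/*')
exit COMMENT mode (now at pos=38)
pos=38: enter STRING mode
pos=38: emit STR "yes" (now at pos=43)
pos=44: emit STAR '*'
pos=45: enter COMMENT mode (saw '/*')
exit COMMENT mode (now at pos=52)
pos=52: enter STRING mode
pos=52: emit STR "ok" (now at pos=56)
DONE. 9 tokens: [STR, ID, STR, NUM, STR, NUM, STR, STAR, STR]

Answer: 9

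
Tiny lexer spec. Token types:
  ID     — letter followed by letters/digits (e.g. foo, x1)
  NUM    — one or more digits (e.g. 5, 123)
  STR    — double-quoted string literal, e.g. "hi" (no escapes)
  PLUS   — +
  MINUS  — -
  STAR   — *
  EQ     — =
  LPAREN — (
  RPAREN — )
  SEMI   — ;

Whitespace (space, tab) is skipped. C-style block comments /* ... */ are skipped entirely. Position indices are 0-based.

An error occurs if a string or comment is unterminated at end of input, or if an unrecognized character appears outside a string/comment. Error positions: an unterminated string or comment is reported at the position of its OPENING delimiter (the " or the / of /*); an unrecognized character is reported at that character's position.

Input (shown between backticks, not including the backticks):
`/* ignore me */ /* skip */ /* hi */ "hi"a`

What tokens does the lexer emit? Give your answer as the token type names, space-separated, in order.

Answer: STR ID

Derivation:
pos=0: enter COMMENT mode (saw '/*')
exit COMMENT mode (now at pos=15)
pos=16: enter COMMENT mode (saw '/*')
exit COMMENT mode (now at pos=26)
pos=27: enter COMMENT mode (saw '/*')
exit COMMENT mode (now at pos=35)
pos=36: enter STRING mode
pos=36: emit STR "hi" (now at pos=40)
pos=40: emit ID 'a' (now at pos=41)
DONE. 2 tokens: [STR, ID]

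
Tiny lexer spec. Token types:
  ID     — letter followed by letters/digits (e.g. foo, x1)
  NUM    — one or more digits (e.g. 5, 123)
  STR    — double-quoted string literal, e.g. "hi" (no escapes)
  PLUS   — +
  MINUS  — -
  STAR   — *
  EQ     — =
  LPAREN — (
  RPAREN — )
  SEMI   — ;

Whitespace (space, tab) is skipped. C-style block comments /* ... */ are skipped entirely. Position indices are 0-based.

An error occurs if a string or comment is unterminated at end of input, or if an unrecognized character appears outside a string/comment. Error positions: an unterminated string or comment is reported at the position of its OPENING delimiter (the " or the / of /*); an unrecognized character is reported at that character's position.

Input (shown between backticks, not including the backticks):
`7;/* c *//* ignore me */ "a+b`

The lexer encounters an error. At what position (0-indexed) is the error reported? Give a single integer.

pos=0: emit NUM '7' (now at pos=1)
pos=1: emit SEMI ';'
pos=2: enter COMMENT mode (saw '/*')
exit COMMENT mode (now at pos=9)
pos=9: enter COMMENT mode (saw '/*')
exit COMMENT mode (now at pos=24)
pos=25: enter STRING mode
pos=25: ERROR — unterminated string

Answer: 25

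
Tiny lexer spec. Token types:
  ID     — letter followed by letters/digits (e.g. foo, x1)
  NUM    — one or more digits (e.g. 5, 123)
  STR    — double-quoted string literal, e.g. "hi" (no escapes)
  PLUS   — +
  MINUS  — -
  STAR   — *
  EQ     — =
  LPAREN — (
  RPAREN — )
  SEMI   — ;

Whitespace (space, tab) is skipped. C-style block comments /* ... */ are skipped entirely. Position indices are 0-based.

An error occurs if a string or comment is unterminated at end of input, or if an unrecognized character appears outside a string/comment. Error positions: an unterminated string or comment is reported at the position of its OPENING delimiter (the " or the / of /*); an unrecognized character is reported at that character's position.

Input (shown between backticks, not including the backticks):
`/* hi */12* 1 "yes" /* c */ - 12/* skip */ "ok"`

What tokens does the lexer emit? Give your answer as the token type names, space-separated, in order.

Answer: NUM STAR NUM STR MINUS NUM STR

Derivation:
pos=0: enter COMMENT mode (saw '/*')
exit COMMENT mode (now at pos=8)
pos=8: emit NUM '12' (now at pos=10)
pos=10: emit STAR '*'
pos=12: emit NUM '1' (now at pos=13)
pos=14: enter STRING mode
pos=14: emit STR "yes" (now at pos=19)
pos=20: enter COMMENT mode (saw '/*')
exit COMMENT mode (now at pos=27)
pos=28: emit MINUS '-'
pos=30: emit NUM '12' (now at pos=32)
pos=32: enter COMMENT mode (saw '/*')
exit COMMENT mode (now at pos=42)
pos=43: enter STRING mode
pos=43: emit STR "ok" (now at pos=47)
DONE. 7 tokens: [NUM, STAR, NUM, STR, MINUS, NUM, STR]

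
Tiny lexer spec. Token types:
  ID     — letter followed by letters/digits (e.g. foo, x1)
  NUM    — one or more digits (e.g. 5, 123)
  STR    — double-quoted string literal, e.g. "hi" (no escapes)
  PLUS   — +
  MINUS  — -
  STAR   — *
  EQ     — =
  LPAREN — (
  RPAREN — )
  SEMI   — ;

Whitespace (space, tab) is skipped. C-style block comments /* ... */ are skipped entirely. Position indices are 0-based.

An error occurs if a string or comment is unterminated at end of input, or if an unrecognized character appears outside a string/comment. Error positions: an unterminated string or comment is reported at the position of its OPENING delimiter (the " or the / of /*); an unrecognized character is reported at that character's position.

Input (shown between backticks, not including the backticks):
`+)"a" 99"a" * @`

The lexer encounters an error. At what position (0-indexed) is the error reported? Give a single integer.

pos=0: emit PLUS '+'
pos=1: emit RPAREN ')'
pos=2: enter STRING mode
pos=2: emit STR "a" (now at pos=5)
pos=6: emit NUM '99' (now at pos=8)
pos=8: enter STRING mode
pos=8: emit STR "a" (now at pos=11)
pos=12: emit STAR '*'
pos=14: ERROR — unrecognized char '@'

Answer: 14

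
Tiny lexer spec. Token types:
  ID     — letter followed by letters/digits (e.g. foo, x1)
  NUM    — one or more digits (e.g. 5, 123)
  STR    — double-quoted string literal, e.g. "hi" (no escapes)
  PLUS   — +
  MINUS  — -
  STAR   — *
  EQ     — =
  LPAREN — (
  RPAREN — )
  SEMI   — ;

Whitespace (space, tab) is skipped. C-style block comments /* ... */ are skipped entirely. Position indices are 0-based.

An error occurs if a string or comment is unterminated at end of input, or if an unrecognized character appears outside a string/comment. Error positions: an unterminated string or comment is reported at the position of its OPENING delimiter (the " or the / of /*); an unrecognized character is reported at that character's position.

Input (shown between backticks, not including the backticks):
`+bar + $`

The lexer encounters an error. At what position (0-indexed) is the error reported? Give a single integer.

pos=0: emit PLUS '+'
pos=1: emit ID 'bar' (now at pos=4)
pos=5: emit PLUS '+'
pos=7: ERROR — unrecognized char '$'

Answer: 7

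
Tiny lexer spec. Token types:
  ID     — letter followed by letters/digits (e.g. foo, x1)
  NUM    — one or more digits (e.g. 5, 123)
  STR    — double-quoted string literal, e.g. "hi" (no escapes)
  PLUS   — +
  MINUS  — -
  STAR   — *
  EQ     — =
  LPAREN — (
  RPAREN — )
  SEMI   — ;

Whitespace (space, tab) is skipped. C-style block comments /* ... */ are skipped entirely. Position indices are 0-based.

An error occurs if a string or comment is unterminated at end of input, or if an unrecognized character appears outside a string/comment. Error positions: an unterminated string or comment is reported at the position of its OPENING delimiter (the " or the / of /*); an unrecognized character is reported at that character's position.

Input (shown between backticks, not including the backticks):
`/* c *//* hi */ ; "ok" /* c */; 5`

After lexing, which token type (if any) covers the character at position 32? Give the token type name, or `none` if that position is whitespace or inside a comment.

Answer: NUM

Derivation:
pos=0: enter COMMENT mode (saw '/*')
exit COMMENT mode (now at pos=7)
pos=7: enter COMMENT mode (saw '/*')
exit COMMENT mode (now at pos=15)
pos=16: emit SEMI ';'
pos=18: enter STRING mode
pos=18: emit STR "ok" (now at pos=22)
pos=23: enter COMMENT mode (saw '/*')
exit COMMENT mode (now at pos=30)
pos=30: emit SEMI ';'
pos=32: emit NUM '5' (now at pos=33)
DONE. 4 tokens: [SEMI, STR, SEMI, NUM]
Position 32: char is '5' -> NUM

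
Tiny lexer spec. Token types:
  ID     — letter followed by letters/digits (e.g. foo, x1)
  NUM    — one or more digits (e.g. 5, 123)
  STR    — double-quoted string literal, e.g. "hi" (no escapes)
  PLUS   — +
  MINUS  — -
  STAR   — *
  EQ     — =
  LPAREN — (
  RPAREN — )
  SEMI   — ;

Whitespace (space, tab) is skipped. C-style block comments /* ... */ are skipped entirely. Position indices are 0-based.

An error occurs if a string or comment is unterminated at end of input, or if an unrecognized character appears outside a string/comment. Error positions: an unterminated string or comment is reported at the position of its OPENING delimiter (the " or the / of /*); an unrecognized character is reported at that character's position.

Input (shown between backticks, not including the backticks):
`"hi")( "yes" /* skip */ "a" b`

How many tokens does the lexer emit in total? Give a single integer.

pos=0: enter STRING mode
pos=0: emit STR "hi" (now at pos=4)
pos=4: emit RPAREN ')'
pos=5: emit LPAREN '('
pos=7: enter STRING mode
pos=7: emit STR "yes" (now at pos=12)
pos=13: enter COMMENT mode (saw '/*')
exit COMMENT mode (now at pos=23)
pos=24: enter STRING mode
pos=24: emit STR "a" (now at pos=27)
pos=28: emit ID 'b' (now at pos=29)
DONE. 6 tokens: [STR, RPAREN, LPAREN, STR, STR, ID]

Answer: 6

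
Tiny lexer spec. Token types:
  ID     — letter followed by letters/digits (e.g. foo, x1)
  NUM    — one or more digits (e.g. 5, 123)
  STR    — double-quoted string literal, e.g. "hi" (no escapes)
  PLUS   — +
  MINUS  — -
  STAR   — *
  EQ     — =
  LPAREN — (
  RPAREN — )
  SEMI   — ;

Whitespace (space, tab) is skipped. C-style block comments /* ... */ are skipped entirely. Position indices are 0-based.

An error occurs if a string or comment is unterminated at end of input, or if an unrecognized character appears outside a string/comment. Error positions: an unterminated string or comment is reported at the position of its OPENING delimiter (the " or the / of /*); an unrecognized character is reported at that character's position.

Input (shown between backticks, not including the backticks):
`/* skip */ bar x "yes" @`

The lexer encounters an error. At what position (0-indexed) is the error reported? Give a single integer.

pos=0: enter COMMENT mode (saw '/*')
exit COMMENT mode (now at pos=10)
pos=11: emit ID 'bar' (now at pos=14)
pos=15: emit ID 'x' (now at pos=16)
pos=17: enter STRING mode
pos=17: emit STR "yes" (now at pos=22)
pos=23: ERROR — unrecognized char '@'

Answer: 23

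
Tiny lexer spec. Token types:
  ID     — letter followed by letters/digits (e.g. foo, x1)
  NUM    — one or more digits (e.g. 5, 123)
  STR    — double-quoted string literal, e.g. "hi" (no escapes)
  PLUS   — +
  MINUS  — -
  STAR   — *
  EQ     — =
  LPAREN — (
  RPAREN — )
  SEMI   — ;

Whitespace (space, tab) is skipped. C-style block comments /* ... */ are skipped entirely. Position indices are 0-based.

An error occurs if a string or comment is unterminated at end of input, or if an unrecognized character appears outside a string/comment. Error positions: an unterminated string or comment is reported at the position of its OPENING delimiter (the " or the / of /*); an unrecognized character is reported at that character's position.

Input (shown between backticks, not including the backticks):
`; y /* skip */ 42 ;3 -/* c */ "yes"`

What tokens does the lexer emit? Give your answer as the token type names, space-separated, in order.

pos=0: emit SEMI ';'
pos=2: emit ID 'y' (now at pos=3)
pos=4: enter COMMENT mode (saw '/*')
exit COMMENT mode (now at pos=14)
pos=15: emit NUM '42' (now at pos=17)
pos=18: emit SEMI ';'
pos=19: emit NUM '3' (now at pos=20)
pos=21: emit MINUS '-'
pos=22: enter COMMENT mode (saw '/*')
exit COMMENT mode (now at pos=29)
pos=30: enter STRING mode
pos=30: emit STR "yes" (now at pos=35)
DONE. 7 tokens: [SEMI, ID, NUM, SEMI, NUM, MINUS, STR]

Answer: SEMI ID NUM SEMI NUM MINUS STR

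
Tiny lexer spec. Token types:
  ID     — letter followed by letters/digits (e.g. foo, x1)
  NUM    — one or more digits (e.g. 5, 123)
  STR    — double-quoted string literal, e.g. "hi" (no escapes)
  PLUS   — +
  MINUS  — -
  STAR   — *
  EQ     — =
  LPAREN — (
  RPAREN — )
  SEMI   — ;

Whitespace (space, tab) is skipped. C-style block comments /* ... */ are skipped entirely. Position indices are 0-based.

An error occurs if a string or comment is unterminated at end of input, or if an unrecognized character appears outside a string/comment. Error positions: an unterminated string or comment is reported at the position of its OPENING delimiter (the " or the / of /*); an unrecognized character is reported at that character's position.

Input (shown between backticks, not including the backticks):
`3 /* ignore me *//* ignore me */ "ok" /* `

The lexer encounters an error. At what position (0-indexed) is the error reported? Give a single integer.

Answer: 38

Derivation:
pos=0: emit NUM '3' (now at pos=1)
pos=2: enter COMMENT mode (saw '/*')
exit COMMENT mode (now at pos=17)
pos=17: enter COMMENT mode (saw '/*')
exit COMMENT mode (now at pos=32)
pos=33: enter STRING mode
pos=33: emit STR "ok" (now at pos=37)
pos=38: enter COMMENT mode (saw '/*')
pos=38: ERROR — unterminated comment (reached EOF)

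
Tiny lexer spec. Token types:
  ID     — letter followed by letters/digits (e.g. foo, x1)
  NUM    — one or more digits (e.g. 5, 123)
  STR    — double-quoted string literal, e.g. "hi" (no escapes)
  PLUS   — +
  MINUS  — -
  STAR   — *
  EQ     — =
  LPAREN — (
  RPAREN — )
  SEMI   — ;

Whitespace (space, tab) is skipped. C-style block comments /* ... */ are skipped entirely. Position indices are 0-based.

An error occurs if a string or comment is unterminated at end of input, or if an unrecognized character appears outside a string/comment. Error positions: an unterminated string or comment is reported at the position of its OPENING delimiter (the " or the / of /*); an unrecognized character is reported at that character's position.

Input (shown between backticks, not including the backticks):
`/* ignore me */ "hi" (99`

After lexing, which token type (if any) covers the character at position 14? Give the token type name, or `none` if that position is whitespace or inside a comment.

Answer: none

Derivation:
pos=0: enter COMMENT mode (saw '/*')
exit COMMENT mode (now at pos=15)
pos=16: enter STRING mode
pos=16: emit STR "hi" (now at pos=20)
pos=21: emit LPAREN '('
pos=22: emit NUM '99' (now at pos=24)
DONE. 3 tokens: [STR, LPAREN, NUM]
Position 14: char is '/' -> none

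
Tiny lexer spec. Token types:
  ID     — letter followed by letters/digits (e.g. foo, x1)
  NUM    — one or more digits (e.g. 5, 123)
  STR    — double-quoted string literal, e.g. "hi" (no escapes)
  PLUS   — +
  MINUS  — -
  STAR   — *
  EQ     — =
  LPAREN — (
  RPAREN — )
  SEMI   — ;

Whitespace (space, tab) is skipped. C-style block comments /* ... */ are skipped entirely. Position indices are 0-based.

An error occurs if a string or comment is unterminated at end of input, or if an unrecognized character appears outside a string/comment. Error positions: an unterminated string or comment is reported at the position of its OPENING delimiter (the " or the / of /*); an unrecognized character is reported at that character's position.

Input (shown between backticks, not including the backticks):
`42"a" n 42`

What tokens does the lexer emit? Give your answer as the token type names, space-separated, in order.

pos=0: emit NUM '42' (now at pos=2)
pos=2: enter STRING mode
pos=2: emit STR "a" (now at pos=5)
pos=6: emit ID 'n' (now at pos=7)
pos=8: emit NUM '42' (now at pos=10)
DONE. 4 tokens: [NUM, STR, ID, NUM]

Answer: NUM STR ID NUM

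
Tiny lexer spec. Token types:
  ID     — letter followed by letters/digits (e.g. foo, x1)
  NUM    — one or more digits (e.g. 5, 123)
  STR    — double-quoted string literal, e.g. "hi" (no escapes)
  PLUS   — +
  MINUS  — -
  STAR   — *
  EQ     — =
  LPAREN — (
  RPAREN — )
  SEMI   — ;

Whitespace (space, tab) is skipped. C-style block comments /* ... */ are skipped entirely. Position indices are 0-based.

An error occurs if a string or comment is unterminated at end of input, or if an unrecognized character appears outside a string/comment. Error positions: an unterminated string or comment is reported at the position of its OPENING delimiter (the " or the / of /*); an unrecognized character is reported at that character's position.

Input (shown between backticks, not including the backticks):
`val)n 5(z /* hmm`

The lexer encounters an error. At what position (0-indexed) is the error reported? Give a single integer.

pos=0: emit ID 'val' (now at pos=3)
pos=3: emit RPAREN ')'
pos=4: emit ID 'n' (now at pos=5)
pos=6: emit NUM '5' (now at pos=7)
pos=7: emit LPAREN '('
pos=8: emit ID 'z' (now at pos=9)
pos=10: enter COMMENT mode (saw '/*')
pos=10: ERROR — unterminated comment (reached EOF)

Answer: 10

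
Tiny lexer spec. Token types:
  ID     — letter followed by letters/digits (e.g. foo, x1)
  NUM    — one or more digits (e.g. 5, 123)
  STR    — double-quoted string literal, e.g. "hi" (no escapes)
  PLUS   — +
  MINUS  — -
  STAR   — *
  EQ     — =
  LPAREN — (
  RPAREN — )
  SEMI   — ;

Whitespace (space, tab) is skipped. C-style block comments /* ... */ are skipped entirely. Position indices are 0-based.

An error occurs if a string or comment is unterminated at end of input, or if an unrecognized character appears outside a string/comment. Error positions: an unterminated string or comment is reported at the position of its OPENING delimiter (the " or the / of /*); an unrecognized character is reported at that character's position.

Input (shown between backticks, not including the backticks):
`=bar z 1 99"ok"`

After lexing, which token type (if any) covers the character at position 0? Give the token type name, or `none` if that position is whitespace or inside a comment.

Answer: EQ

Derivation:
pos=0: emit EQ '='
pos=1: emit ID 'bar' (now at pos=4)
pos=5: emit ID 'z' (now at pos=6)
pos=7: emit NUM '1' (now at pos=8)
pos=9: emit NUM '99' (now at pos=11)
pos=11: enter STRING mode
pos=11: emit STR "ok" (now at pos=15)
DONE. 6 tokens: [EQ, ID, ID, NUM, NUM, STR]
Position 0: char is '=' -> EQ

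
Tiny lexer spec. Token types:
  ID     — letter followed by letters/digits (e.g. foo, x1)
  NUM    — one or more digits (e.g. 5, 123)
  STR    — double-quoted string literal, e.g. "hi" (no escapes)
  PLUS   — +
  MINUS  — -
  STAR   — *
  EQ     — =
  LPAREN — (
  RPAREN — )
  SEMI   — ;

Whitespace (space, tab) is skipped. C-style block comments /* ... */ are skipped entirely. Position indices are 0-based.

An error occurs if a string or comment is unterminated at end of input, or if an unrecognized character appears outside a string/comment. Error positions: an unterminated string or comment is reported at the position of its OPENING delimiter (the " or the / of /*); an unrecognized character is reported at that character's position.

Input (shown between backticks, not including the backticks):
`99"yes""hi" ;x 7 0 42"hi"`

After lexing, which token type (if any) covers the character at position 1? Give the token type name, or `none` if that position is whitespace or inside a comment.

Answer: NUM

Derivation:
pos=0: emit NUM '99' (now at pos=2)
pos=2: enter STRING mode
pos=2: emit STR "yes" (now at pos=7)
pos=7: enter STRING mode
pos=7: emit STR "hi" (now at pos=11)
pos=12: emit SEMI ';'
pos=13: emit ID 'x' (now at pos=14)
pos=15: emit NUM '7' (now at pos=16)
pos=17: emit NUM '0' (now at pos=18)
pos=19: emit NUM '42' (now at pos=21)
pos=21: enter STRING mode
pos=21: emit STR "hi" (now at pos=25)
DONE. 9 tokens: [NUM, STR, STR, SEMI, ID, NUM, NUM, NUM, STR]
Position 1: char is '9' -> NUM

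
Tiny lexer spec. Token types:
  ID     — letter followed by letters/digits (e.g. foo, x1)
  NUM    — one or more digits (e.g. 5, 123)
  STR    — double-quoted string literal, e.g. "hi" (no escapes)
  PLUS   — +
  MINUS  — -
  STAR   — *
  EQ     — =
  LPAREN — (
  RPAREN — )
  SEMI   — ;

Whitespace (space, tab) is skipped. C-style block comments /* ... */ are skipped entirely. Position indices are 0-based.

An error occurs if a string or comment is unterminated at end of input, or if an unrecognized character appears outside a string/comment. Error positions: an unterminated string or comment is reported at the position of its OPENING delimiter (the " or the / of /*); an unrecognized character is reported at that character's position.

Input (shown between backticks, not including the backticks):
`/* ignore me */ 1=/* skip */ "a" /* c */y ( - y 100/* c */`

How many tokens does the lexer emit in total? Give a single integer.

pos=0: enter COMMENT mode (saw '/*')
exit COMMENT mode (now at pos=15)
pos=16: emit NUM '1' (now at pos=17)
pos=17: emit EQ '='
pos=18: enter COMMENT mode (saw '/*')
exit COMMENT mode (now at pos=28)
pos=29: enter STRING mode
pos=29: emit STR "a" (now at pos=32)
pos=33: enter COMMENT mode (saw '/*')
exit COMMENT mode (now at pos=40)
pos=40: emit ID 'y' (now at pos=41)
pos=42: emit LPAREN '('
pos=44: emit MINUS '-'
pos=46: emit ID 'y' (now at pos=47)
pos=48: emit NUM '100' (now at pos=51)
pos=51: enter COMMENT mode (saw '/*')
exit COMMENT mode (now at pos=58)
DONE. 8 tokens: [NUM, EQ, STR, ID, LPAREN, MINUS, ID, NUM]

Answer: 8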